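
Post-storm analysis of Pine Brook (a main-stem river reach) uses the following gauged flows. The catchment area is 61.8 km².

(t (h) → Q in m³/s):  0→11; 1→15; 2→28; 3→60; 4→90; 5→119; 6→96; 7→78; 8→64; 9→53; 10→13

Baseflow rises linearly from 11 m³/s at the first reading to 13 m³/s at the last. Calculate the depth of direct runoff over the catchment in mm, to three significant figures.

d ≈ 28.8 mm

Direct runoff: 0.00, 3.80, 16.60, 48.40, 78.20, 107.00, 83.80, 65.60, 51.40, 40.20, 0.00 m³/s; ΣQ_DR = 495.0 m³/s.
V = ΣQ_DR · Δt = 495.0 × 3600 s = 1.782 × 10^6 m³.
Over A = 61.8 km², depth = V / A = 28.8 mm.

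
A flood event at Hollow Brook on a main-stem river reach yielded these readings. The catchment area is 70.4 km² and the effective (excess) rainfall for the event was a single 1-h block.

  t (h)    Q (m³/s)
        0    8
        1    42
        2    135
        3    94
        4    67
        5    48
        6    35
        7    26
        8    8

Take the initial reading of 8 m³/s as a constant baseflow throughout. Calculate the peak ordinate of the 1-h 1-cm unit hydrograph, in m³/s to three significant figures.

Direct runoff: 0.0, 34.0, 127.0, 86.0, 59.0, 40.0, 27.0, 18.0, 0.0 m³/s; ΣQ_DR = 391.0 m³/s, peak = 127.0 m³/s.
Runoff depth d = ΣQ_DR·Δt / A = 391.0 × 3600 / (70.4 km²) = 19.99 mm.
The 1-cm UH is the DRH scaled by (10 mm)/d, so U_p = 127.0 × 10/19.99 = 63.5 m³/s.

U_p ≈ 63.5 m³/s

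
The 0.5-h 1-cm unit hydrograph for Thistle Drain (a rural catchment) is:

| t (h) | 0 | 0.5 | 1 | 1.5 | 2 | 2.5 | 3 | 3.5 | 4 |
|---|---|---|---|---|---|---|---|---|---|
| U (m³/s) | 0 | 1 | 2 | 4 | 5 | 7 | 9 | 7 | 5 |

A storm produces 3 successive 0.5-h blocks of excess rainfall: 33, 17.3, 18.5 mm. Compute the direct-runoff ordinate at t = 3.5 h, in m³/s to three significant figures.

Q ≈ 51.6 m³/s

By discrete convolution, Q_j = Σ (P_i / 10 mm) · U_{j−i}.
At t = 3.5 h (j=7): Q = (33/10)·7 + (17.3/10)·9 + (18.5/10)·7 = 51.6 m³/s.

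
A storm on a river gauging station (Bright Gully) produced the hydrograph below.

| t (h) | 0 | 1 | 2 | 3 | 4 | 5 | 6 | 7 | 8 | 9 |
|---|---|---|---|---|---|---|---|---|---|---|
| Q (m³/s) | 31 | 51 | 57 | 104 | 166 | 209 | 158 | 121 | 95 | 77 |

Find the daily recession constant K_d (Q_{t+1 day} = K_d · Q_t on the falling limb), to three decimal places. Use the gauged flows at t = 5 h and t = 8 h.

K_d ≈ 0.002

Between t = 5 h and t = 8 h the flow falls from 209 to 95 m³/s over 3×1 h = 3 h.
Per-interval ratio K = (95/209)^(1/3) = 0.7689; K_d = K^(24/1) = 0.002.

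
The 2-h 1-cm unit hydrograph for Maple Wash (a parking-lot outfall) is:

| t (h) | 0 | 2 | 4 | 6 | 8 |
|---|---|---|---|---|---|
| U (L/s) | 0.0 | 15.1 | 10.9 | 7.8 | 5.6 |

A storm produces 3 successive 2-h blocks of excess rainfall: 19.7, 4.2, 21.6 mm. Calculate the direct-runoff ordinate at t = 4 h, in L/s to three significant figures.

Q ≈ 27.8 L/s

By discrete convolution, Q_j = Σ (P_i / 10 mm) · U_{j−i}.
At t = 4 h (j=2): Q = (19.7/10)·10.9 + (4.2/10)·15.1 + (21.6/10)·0.0 = 27.8 L/s.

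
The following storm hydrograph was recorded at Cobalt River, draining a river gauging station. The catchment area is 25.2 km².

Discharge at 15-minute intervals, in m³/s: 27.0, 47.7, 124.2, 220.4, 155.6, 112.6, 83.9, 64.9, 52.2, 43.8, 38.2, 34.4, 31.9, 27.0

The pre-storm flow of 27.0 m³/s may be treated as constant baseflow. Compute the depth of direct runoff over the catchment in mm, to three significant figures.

d ≈ 24.5 mm

Direct runoff: 0.0, 20.7, 97.2, 193.4, 128.6, 85.6, 56.9, 37.9, 25.2, 16.8, 11.2, 7.4, 4.9, 0.0 m³/s; ΣQ_DR = 685.8 m³/s.
V = ΣQ_DR · Δt = 685.8 × 900 s = 6.172 × 10^5 m³.
Over A = 25.2 km², depth = V / A = 24.5 mm.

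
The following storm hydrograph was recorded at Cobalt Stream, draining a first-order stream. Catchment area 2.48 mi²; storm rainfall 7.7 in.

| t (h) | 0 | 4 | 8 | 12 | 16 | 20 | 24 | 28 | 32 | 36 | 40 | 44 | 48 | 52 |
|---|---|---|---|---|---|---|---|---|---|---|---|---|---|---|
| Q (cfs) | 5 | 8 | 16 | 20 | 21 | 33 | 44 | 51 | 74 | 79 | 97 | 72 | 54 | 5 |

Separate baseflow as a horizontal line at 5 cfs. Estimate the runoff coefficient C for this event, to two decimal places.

ΣQ_DR = 509.0 cfs; V = ΣQ_DR·Δt = 7.330 × 10^6 ft³.
Runoff depth d = V / A = 1.272 in.
C = d / P = 1.272 / 7.7 = 0.17.

C ≈ 0.17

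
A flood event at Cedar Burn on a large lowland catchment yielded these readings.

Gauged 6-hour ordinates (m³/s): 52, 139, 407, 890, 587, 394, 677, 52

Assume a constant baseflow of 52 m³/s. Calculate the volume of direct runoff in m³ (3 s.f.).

V ≈ 6.01 × 10^7 m³

Direct-runoff ordinates (Q − Q_b): 0.0, 87.0, 355.0, 838.0, 535.0, 342.0, 625.0, 0.0 m³/s.
ΣQ_DR = 2782 m³/s.
With Δt = 6 h = 21600 s, V = ΣQ_DR · Δt = 2782 × 21600 = 6.01 × 10^7 m³.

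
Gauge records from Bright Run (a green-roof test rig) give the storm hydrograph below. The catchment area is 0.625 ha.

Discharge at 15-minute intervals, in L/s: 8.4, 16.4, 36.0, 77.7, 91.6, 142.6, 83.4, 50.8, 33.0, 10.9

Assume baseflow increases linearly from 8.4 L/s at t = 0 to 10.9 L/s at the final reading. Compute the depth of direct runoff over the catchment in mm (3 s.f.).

Direct runoff: 0.00, 7.72, 27.04, 68.47, 82.09, 132.81, 73.33, 40.46, 22.38, 0.00 L/s; ΣQ_DR = 454.3 L/s.
V = ΣQ_DR · Δt = 454.3 × 900 s = 4.089 × 10^5 L.
Over A = 0.625 ha, depth = V / A = 65.4 mm.

d ≈ 65.4 mm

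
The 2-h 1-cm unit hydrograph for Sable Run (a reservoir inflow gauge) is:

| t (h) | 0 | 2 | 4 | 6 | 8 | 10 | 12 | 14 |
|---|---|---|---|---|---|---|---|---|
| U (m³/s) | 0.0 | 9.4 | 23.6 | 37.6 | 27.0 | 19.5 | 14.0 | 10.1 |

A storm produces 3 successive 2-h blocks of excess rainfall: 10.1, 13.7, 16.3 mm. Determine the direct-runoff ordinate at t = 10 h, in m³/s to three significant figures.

Q ≈ 118 m³/s

By discrete convolution, Q_j = Σ (P_i / 10 mm) · U_{j−i}.
At t = 10 h (j=5): Q = (10.1/10)·19.5 + (13.7/10)·27.0 + (16.3/10)·37.6 = 118 m³/s.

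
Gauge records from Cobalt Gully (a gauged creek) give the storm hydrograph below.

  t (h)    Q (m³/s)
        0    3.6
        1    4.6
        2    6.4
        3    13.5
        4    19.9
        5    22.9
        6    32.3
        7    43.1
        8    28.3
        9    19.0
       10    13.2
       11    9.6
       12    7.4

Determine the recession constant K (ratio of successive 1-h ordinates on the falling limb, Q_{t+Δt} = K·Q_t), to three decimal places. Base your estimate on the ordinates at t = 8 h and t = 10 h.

K ≈ 0.683

Using the recession-limb readings at t = 8 h and t = 10 h: Q falls from 28.3 to 13.2 m³/s over 2 intervals.
K = (Q₂/Q₁)^(1/2) = (13.2/28.3)^(1/2) = 0.683.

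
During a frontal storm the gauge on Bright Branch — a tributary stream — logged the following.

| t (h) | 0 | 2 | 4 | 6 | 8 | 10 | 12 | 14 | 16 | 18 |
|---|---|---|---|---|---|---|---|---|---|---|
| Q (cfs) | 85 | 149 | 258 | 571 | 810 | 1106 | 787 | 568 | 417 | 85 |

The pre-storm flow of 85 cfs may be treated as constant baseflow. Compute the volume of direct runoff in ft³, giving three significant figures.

Direct-runoff ordinates (Q − Q_b): 0.0, 64.0, 173.0, 486.0, 725.0, 1021.0, 702.0, 483.0, 332.0, 0.0 cfs.
ΣQ_DR = 3986 cfs.
With Δt = 2 h = 7200 s, V = ΣQ_DR · Δt = 3986 × 7200 = 2.87 × 10^7 ft³.

V ≈ 2.87 × 10^7 ft³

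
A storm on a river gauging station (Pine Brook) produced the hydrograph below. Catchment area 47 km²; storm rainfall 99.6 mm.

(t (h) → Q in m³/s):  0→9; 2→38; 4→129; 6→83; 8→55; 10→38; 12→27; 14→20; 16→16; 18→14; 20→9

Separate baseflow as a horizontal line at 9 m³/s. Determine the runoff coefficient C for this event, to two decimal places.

C ≈ 0.52

ΣQ_DR = 339.0 m³/s; V = ΣQ_DR·Δt = 2.441 × 10^6 m³.
Runoff depth d = V / A = 51.93 mm.
C = d / P = 51.93 / 99.6 = 0.52.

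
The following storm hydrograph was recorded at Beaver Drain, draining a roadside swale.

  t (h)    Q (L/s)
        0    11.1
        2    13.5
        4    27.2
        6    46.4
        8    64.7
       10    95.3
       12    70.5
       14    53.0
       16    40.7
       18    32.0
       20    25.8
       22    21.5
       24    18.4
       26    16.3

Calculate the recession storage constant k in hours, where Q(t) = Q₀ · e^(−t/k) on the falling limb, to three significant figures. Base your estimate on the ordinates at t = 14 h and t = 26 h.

k ≈ 10.2 h

On the falling limb, Q drops from 53.0 to 16.3 L/s between t = 14 h and t = 26 h (Δt = 12 h).
k = −Δt / ln(Q₂/Q₁) = −12 / ln(16.3/53.0) = 10.2 h.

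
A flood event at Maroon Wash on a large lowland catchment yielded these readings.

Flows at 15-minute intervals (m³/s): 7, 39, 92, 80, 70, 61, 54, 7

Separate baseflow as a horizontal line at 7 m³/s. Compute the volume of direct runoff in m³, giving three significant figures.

Direct-runoff ordinates (Q − Q_b): 0.0, 32.0, 85.0, 73.0, 63.0, 54.0, 47.0, 0.0 m³/s.
ΣQ_DR = 354.0 m³/s.
With Δt = 0.25 h = 900 s, V = ΣQ_DR · Δt = 354.0 × 900 = 3.19 × 10^5 m³.

V ≈ 3.19 × 10^5 m³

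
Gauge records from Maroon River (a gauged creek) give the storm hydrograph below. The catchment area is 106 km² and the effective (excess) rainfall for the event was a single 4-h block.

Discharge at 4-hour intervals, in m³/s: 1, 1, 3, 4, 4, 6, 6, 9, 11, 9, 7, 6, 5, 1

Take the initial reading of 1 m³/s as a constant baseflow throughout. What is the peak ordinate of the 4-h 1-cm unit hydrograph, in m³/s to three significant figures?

Direct runoff: 0.0, 0.0, 2.0, 3.0, 3.0, 5.0, 5.0, 8.0, 10.0, 8.0, 6.0, 5.0, 4.0, 0.0 m³/s; ΣQ_DR = 59.00 m³/s, peak = 10.0 m³/s.
Runoff depth d = ΣQ_DR·Δt / A = 59.00 × 14400 / (106 km²) = 8.015 mm.
The 1-cm UH is the DRH scaled by (10 mm)/d, so U_p = 10.0 × 10/8.015 = 12.5 m³/s.

U_p ≈ 12.5 m³/s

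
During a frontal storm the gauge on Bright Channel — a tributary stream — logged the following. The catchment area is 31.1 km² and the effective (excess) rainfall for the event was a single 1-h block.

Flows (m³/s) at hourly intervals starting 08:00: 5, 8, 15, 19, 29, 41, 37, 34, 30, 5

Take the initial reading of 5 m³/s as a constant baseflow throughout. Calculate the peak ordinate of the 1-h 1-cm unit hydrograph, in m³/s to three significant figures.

Direct runoff: 0.0, 3.0, 10.0, 14.0, 24.0, 36.0, 32.0, 29.0, 25.0, 0.0 m³/s; ΣQ_DR = 173.0 m³/s, peak = 36.0 m³/s.
Runoff depth d = ΣQ_DR·Δt / A = 173.0 × 3600 / (31.1 km²) = 20.03 mm.
The 1-cm UH is the DRH scaled by (10 mm)/d, so U_p = 36.0 × 10/20.03 = 18.0 m³/s.

U_p ≈ 18.0 m³/s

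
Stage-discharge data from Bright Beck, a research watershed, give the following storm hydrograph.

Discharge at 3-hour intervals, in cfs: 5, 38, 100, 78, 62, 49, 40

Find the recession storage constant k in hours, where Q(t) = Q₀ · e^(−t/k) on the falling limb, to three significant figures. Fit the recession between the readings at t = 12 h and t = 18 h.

On the falling limb, Q drops from 62 to 40 cfs between t = 12 h and t = 18 h (Δt = 6 h).
k = −Δt / ln(Q₂/Q₁) = −6 / ln(40/62) = 13.7 h.

k ≈ 13.7 h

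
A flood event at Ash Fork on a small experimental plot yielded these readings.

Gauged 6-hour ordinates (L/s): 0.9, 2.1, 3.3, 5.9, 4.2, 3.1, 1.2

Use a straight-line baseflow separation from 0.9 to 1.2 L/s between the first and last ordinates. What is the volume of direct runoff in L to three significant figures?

Direct-runoff ordinates (Q − Q_b): 0.00, 1.15, 2.30, 4.85, 3.10, 1.95, 0.00 L/s.
ΣQ_DR = 13.35 L/s.
With Δt = 6 h = 21600 s, V = ΣQ_DR · Δt = 13.35 × 21600 = 2.88 × 10^5 L.

V ≈ 2.88 × 10^5 L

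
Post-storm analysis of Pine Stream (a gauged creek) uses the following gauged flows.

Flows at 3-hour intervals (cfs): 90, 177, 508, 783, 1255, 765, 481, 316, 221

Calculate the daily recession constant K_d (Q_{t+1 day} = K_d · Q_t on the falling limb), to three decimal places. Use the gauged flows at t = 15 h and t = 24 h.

K_d ≈ 0.036

Between t = 15 h and t = 24 h the flow falls from 765 to 221 cfs over 3×3 h = 9 h.
Per-interval ratio K = (221/765)^(1/3) = 0.6611; K_d = K^(24/3) = 0.036.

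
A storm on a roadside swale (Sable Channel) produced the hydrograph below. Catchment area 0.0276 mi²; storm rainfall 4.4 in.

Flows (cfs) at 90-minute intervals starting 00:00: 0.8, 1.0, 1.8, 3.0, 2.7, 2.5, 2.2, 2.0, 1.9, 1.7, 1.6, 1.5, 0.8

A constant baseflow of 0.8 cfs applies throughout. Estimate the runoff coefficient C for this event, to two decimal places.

ΣQ_DR = 13.10 cfs; V = ΣQ_DR·Δt = 70740 ft³.
Runoff depth d = V / A = 1.103 in.
C = d / P = 1.103 / 4.4 = 0.25.

C ≈ 0.25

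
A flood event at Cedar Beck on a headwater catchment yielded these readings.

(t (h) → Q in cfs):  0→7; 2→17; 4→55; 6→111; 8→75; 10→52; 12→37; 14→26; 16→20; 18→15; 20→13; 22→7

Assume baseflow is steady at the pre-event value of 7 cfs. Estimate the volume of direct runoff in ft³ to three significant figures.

V ≈ 2.53 × 10^6 ft³

Direct-runoff ordinates (Q − Q_b): 0.0, 10.0, 48.0, 104.0, 68.0, 45.0, 30.0, 19.0, 13.0, 8.0, 6.0, 0.0 cfs.
ΣQ_DR = 351.0 cfs.
With Δt = 2 h = 7200 s, V = ΣQ_DR · Δt = 351.0 × 7200 = 2.53 × 10^6 ft³.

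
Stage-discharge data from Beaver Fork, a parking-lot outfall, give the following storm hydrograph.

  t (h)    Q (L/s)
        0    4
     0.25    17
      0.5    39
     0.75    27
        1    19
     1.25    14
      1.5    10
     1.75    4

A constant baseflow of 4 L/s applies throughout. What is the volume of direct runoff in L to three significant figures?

V ≈ 91800 L

Direct-runoff ordinates (Q − Q_b): 0.0, 13.0, 35.0, 23.0, 15.0, 10.0, 6.0, 0.0 L/s.
ΣQ_DR = 102.0 L/s.
With Δt = 0.25 h = 900 s, V = ΣQ_DR · Δt = 102.0 × 900 = 91800 L.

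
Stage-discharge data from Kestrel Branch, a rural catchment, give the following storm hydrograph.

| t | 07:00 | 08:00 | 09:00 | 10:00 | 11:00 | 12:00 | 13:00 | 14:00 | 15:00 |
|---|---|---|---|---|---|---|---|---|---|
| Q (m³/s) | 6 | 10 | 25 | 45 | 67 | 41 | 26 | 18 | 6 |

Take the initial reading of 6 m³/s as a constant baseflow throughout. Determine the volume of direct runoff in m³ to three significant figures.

Direct-runoff ordinates (Q − Q_b): 0.0, 4.0, 19.0, 39.0, 61.0, 35.0, 20.0, 12.0, 0.0 m³/s.
ΣQ_DR = 190.0 m³/s.
With Δt = 1 h = 3600 s, V = ΣQ_DR · Δt = 190.0 × 3600 = 6.84 × 10^5 m³.

V ≈ 6.84 × 10^5 m³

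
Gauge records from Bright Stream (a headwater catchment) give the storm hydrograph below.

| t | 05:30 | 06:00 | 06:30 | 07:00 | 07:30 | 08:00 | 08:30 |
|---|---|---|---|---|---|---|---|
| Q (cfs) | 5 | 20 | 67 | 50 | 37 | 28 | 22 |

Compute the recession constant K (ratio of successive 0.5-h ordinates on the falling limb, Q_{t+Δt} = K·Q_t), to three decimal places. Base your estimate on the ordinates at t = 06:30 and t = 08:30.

K ≈ 0.757

Using the recession-limb readings at t = 06:30 and t = 08:30: Q falls from 67 to 22 cfs over 4 intervals.
K = (Q₂/Q₁)^(1/4) = (22/67)^(1/4) = 0.757.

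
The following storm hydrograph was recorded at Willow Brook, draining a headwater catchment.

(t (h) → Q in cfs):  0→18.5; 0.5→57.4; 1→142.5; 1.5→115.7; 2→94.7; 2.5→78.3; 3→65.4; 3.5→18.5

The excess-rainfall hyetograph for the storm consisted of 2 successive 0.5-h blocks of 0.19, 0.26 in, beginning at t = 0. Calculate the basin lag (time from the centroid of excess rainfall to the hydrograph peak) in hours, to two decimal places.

Centroid of excess rainfall: t_c = Σ P_i·t̄_i / ΣP_i = 0.5389 h (block centres at 0.25, 0.75 h).
Hydrograph peak occurs at t = 1 h, so basin lag t_L = 1 − 0.5389 = 0.46 h.

t_L ≈ 0.46 h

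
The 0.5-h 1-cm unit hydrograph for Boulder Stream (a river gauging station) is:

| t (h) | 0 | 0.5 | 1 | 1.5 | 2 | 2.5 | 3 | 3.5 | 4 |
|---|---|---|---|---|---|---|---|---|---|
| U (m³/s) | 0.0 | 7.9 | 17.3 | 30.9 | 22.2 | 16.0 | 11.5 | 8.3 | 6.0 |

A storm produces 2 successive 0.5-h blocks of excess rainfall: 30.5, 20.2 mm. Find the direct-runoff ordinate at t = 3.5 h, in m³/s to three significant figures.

By discrete convolution, Q_j = Σ (P_i / 10 mm) · U_{j−i}.
At t = 3.5 h (j=7): Q = (30.5/10)·8.3 + (20.2/10)·11.5 = 48.5 m³/s.

Q ≈ 48.5 m³/s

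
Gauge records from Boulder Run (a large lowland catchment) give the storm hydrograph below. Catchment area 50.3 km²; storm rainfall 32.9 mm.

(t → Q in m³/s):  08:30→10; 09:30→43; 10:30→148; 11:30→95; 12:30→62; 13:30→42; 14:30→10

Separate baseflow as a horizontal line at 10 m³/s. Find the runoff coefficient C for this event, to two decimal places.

ΣQ_DR = 340.0 m³/s; V = ΣQ_DR·Δt = 1.224 × 10^6 m³.
Runoff depth d = V / A = 24.33 mm.
C = d / P = 24.33 / 32.9 = 0.74.

C ≈ 0.74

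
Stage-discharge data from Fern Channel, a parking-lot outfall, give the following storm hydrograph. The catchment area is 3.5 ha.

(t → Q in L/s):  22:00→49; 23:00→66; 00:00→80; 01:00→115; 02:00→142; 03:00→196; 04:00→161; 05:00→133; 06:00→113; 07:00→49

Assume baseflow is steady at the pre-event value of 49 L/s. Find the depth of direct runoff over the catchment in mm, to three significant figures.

Direct runoff: 0.0, 17.0, 31.0, 66.0, 93.0, 147.0, 112.0, 84.0, 64.0, 0.0 L/s; ΣQ_DR = 614.0 L/s.
V = ΣQ_DR · Δt = 614.0 × 3600 s = 2.210 × 10^6 L.
Over A = 3.5 ha, depth = V / A = 63.2 mm.

d ≈ 63.2 mm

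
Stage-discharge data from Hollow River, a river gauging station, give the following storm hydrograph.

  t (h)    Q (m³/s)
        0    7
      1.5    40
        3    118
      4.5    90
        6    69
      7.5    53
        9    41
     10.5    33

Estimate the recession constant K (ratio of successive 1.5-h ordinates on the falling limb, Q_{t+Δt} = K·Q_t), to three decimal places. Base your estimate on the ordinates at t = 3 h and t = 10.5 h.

K ≈ 0.775

Using the recession-limb readings at t = 3 h and t = 10.5 h: Q falls from 118 to 33 m³/s over 5 intervals.
K = (Q₂/Q₁)^(1/5) = (33/118)^(1/5) = 0.775.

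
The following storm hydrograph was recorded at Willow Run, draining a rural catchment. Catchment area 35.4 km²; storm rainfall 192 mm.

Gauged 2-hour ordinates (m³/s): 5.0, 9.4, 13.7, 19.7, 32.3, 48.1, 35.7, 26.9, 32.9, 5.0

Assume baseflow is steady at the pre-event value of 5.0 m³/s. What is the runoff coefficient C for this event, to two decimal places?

ΣQ_DR = 178.7 m³/s; V = ΣQ_DR·Δt = 1.287 × 10^6 m³.
Runoff depth d = V / A = 36.35 mm.
C = d / P = 36.35 / 192 = 0.19.

C ≈ 0.19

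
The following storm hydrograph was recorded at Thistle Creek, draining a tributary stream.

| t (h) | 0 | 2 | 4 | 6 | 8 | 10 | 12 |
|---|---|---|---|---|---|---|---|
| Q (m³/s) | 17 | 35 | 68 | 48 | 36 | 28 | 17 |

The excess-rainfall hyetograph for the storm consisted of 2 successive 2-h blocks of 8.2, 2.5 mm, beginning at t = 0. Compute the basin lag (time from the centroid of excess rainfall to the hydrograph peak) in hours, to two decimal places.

t_L ≈ 2.53 h

Centroid of excess rainfall: t_c = Σ P_i·t̄_i / ΣP_i = 1.4673 h (block centres at 1, 3 h).
Hydrograph peak occurs at t = 4 h, so basin lag t_L = 4 − 1.4673 = 2.53 h.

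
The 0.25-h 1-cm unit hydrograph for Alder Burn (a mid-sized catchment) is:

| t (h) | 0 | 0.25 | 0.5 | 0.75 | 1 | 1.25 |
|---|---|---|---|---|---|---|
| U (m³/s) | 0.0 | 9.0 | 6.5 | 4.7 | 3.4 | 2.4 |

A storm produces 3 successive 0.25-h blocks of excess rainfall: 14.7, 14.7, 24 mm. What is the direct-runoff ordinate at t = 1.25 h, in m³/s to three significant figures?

By discrete convolution, Q_j = Σ (P_i / 10 mm) · U_{j−i}.
At t = 1.25 h (j=5): Q = (14.7/10)·2.4 + (14.7/10)·3.4 + (24/10)·4.7 = 19.8 m³/s.

Q ≈ 19.8 m³/s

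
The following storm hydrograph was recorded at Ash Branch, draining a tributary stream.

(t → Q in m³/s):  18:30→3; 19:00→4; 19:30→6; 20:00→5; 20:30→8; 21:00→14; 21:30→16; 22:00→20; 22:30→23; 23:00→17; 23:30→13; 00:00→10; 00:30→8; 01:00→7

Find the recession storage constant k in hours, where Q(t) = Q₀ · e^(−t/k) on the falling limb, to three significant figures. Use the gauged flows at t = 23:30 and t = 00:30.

On the falling limb, Q drops from 13 to 8 m³/s between t = 23:30 and t = 00:30 (Δt = 1 h).
k = −Δt / ln(Q₂/Q₁) = −1 / ln(8/13) = 2.06 h.

k ≈ 2.06 h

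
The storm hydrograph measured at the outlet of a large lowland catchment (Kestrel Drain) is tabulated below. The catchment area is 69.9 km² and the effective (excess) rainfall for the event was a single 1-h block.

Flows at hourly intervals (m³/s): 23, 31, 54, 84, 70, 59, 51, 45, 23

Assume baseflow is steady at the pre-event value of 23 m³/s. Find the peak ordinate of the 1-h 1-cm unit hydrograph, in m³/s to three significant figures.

U_p ≈ 50.8 m³/s

Direct runoff: 0.0, 8.0, 31.0, 61.0, 47.0, 36.0, 28.0, 22.0, 0.0 m³/s; ΣQ_DR = 233.0 m³/s, peak = 61.0 m³/s.
Runoff depth d = ΣQ_DR·Δt / A = 233.0 × 3600 / (69.9 km²) = 12.00 mm.
The 1-cm UH is the DRH scaled by (10 mm)/d, so U_p = 61.0 × 10/12.00 = 50.8 m³/s.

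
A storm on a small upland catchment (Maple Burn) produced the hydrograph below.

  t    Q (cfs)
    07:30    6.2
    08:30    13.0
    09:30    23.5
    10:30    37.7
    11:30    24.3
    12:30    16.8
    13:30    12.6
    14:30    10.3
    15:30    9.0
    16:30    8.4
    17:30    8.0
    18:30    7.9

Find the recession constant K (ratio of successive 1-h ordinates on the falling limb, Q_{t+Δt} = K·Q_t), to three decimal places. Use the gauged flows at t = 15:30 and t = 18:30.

Using the recession-limb readings at t = 15:30 and t = 18:30: Q falls from 9.0 to 7.9 cfs over 3 intervals.
K = (Q₂/Q₁)^(1/3) = (7.9/9.0)^(1/3) = 0.957.

K ≈ 0.957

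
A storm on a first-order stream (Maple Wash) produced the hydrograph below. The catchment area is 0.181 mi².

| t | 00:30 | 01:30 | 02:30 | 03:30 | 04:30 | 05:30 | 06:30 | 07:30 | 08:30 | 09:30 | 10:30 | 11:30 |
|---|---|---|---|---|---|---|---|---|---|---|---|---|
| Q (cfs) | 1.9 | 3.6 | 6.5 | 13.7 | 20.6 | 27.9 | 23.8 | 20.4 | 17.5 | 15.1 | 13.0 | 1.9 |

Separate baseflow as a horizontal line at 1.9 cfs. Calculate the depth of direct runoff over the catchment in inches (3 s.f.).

d ≈ 1.23 in

Direct runoff: 0.0, 1.7, 4.6, 11.8, 18.7, 26.0, 21.9, 18.5, 15.6, 13.2, 11.1, 0.0 cfs; ΣQ_DR = 143.1 cfs.
V = ΣQ_DR · Δt = 143.1 × 3600 s = 5.152 × 10^5 ft³.
Over A = 0.181 mi², depth = V / A = 1.23 in.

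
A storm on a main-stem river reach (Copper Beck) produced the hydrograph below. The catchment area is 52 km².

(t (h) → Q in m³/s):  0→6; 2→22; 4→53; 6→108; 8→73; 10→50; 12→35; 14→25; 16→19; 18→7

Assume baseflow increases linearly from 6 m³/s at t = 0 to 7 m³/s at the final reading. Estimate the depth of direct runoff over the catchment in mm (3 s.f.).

Direct runoff: 0.00, 15.89, 46.78, 101.67, 66.56, 43.44, 28.33, 18.22, 12.11, 0.00 m³/s; ΣQ_DR = 333.0 m³/s.
V = ΣQ_DR · Δt = 333.0 × 7200 s = 2.398 × 10^6 m³.
Over A = 52 km², depth = V / A = 46.1 mm.

d ≈ 46.1 mm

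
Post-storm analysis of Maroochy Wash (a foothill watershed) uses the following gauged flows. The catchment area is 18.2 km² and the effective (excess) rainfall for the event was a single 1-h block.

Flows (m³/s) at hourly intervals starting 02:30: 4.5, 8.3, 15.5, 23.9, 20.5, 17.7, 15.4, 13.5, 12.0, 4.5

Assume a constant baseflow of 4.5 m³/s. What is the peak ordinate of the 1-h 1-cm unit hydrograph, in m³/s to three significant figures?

Direct runoff: 0.0, 3.8, 11.0, 19.4, 16.0, 13.2, 10.9, 9.0, 7.5, 0.0 m³/s; ΣQ_DR = 90.80 m³/s, peak = 19.4 m³/s.
Runoff depth d = ΣQ_DR·Δt / A = 90.80 × 3600 / (18.2 km²) = 17.96 mm.
The 1-cm UH is the DRH scaled by (10 mm)/d, so U_p = 19.4 × 10/17.96 = 10.8 m³/s.

U_p ≈ 10.8 m³/s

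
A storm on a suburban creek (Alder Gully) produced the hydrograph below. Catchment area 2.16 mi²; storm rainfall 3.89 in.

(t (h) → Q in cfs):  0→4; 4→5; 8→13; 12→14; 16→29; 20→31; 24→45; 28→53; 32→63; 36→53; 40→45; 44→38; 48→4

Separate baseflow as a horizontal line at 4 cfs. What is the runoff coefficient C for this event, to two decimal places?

ΣQ_DR = 345.0 cfs; V = ΣQ_DR·Δt = 4.968 × 10^6 ft³.
Runoff depth d = V / A = 0.9900 in.
C = d / P = 0.9900 / 3.89 = 0.25.

C ≈ 0.25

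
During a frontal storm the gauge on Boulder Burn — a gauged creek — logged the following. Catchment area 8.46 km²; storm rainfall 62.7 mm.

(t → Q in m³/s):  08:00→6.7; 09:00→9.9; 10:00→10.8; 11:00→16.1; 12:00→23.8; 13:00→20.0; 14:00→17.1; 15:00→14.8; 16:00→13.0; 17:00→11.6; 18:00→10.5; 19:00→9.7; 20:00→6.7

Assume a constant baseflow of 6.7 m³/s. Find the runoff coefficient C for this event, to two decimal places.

C ≈ 0.57

ΣQ_DR = 83.60 m³/s; V = ΣQ_DR·Δt = 3.010 × 10^5 m³.
Runoff depth d = V / A = 35.57 mm.
C = d / P = 35.57 / 62.7 = 0.57.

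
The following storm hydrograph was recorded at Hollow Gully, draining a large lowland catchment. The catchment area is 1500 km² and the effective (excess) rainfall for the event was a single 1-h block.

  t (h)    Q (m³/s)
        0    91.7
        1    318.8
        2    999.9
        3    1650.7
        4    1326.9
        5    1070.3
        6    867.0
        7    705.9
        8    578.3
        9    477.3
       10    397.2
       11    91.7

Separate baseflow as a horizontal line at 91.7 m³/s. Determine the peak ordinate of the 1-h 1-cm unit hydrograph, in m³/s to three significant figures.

U_p ≈ 869 m³/s

Direct runoff: 0.0, 227.1, 908.2, 1559.0, 1235.2, 978.6, 775.3, 614.2, 486.6, 385.6, 305.5, 0.0 m³/s; ΣQ_DR = 7475 m³/s, peak = 1559.0 m³/s.
Runoff depth d = ΣQ_DR·Δt / A = 7475 × 3600 / (1500 km²) = 17.94 mm.
The 1-cm UH is the DRH scaled by (10 mm)/d, so U_p = 1559.0 × 10/17.94 = 869 m³/s.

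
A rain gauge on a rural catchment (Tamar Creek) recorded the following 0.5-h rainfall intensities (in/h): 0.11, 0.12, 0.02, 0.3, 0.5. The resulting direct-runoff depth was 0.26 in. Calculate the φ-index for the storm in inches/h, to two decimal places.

Only the 2 blocks with intensity above φ contribute runoff: 0.3, 0.5 in/h.
Σ(I−φ)·Δt = d  ⇒  (0.3+0.5 − 2φ)·0.5 = 0.26
φ = (0.8000 − 0.26/0.5) / 2 = 0.14 in/h.

φ ≈ 0.14 in/h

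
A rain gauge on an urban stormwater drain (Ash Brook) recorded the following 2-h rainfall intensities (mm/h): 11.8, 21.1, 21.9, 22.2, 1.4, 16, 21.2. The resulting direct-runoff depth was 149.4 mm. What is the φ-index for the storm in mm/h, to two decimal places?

φ ≈ 6.58 mm/h

Only the 6 blocks with intensity above φ contribute runoff: 11.8, 21.1, 21.9, 22.2, 16, 21.2 mm/h.
Σ(I−φ)·Δt = d  ⇒  (11.8+21.1+21.9+22.2+16+21.2 − 6φ)·2 = 149.4
φ = (114.2 − 149.4/2) / 6 = 6.58 mm/h.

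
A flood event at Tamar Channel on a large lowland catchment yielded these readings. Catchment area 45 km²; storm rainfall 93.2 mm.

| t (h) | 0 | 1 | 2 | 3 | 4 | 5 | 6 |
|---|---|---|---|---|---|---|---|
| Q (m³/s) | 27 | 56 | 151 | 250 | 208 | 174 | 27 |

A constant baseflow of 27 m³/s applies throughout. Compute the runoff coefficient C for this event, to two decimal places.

C ≈ 0.60

ΣQ_DR = 704.0 m³/s; V = ΣQ_DR·Δt = 2.534 × 10^6 m³.
Runoff depth d = V / A = 56.32 mm.
C = d / P = 56.32 / 93.2 = 0.60.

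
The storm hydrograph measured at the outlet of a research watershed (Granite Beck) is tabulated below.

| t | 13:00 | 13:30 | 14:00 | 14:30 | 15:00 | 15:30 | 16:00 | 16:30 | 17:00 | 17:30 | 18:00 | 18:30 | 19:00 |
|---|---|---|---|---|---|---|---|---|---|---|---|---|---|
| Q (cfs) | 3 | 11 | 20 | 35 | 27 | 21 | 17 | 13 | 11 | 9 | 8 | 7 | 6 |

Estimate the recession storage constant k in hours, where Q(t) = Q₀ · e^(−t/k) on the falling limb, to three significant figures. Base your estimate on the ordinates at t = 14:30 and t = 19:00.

On the falling limb, Q drops from 35 to 6 cfs between t = 14:30 and t = 19:00 (Δt = 4.5 h).
k = −Δt / ln(Q₂/Q₁) = −4.5 / ln(6/35) = 2.55 h.

k ≈ 2.55 h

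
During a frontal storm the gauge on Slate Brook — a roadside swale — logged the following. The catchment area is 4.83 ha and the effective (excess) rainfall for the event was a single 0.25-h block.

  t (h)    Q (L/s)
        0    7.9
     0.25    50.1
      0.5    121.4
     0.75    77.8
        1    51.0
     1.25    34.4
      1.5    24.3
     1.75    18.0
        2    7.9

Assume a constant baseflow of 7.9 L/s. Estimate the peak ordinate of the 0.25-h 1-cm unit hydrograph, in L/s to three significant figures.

Direct runoff: 0.0, 42.2, 113.5, 69.9, 43.1, 26.5, 16.4, 10.1, 0.0 L/s; ΣQ_DR = 321.7 L/s, peak = 113.5 L/s.
Runoff depth d = ΣQ_DR·Δt / A = 321.7 × 900 / (4.83 ha) = 5.994 mm.
The 1-cm UH is the DRH scaled by (10 mm)/d, so U_p = 113.5 × 10/5.994 = 189 L/s.

U_p ≈ 189 L/s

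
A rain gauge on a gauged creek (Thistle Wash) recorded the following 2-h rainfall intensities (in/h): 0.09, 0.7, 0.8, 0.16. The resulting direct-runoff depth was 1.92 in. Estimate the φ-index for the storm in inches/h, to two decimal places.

φ ≈ 0.27 in/h

Only the 2 blocks with intensity above φ contribute runoff: 0.7, 0.8 in/h.
Σ(I−φ)·Δt = d  ⇒  (0.7+0.8 − 2φ)·2 = 1.92
φ = (1.500 − 1.92/2) / 2 = 0.27 in/h.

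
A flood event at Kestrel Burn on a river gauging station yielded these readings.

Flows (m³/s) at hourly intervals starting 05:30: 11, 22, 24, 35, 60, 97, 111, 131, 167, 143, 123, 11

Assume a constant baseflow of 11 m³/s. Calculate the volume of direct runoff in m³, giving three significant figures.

Direct-runoff ordinates (Q − Q_b): 0.0, 11.0, 13.0, 24.0, 49.0, 86.0, 100.0, 120.0, 156.0, 132.0, 112.0, 0.0 m³/s.
ΣQ_DR = 803.0 m³/s.
With Δt = 1 h = 3600 s, V = ΣQ_DR · Δt = 803.0 × 3600 = 2.89 × 10^6 m³.

V ≈ 2.89 × 10^6 m³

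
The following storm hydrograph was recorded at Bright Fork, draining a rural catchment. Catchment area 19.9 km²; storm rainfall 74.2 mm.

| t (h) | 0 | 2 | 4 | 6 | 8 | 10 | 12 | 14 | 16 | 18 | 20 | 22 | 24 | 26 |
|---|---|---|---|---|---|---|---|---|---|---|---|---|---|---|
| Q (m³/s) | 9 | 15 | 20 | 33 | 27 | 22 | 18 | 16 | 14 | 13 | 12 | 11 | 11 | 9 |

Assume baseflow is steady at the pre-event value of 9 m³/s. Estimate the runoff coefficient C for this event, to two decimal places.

C ≈ 0.51

ΣQ_DR = 104.0 m³/s; V = ΣQ_DR·Δt = 7.488 × 10^5 m³.
Runoff depth d = V / A = 37.63 mm.
C = d / P = 37.63 / 74.2 = 0.51.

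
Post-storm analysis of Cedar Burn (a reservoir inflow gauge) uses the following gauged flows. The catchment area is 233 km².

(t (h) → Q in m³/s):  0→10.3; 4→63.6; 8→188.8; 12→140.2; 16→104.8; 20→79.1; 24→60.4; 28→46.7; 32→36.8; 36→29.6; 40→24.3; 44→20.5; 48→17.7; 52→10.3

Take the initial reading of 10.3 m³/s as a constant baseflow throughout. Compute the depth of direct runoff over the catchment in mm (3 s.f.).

d ≈ 42.6 mm

Direct runoff: 0.0, 53.3, 178.5, 129.9, 94.5, 68.8, 50.1, 36.4, 26.5, 19.3, 14.0, 10.2, 7.4, 0.0 m³/s; ΣQ_DR = 688.9 m³/s.
V = ΣQ_DR · Δt = 688.9 × 14400 s = 9.920 × 10^6 m³.
Over A = 233 km², depth = V / A = 42.6 mm.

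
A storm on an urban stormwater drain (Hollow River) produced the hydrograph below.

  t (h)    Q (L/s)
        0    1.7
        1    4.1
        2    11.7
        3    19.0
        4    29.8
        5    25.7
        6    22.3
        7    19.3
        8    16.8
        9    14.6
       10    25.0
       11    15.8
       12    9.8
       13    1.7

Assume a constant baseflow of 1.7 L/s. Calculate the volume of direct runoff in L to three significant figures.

V ≈ 6.97 × 10^5 L

Direct-runoff ordinates (Q − Q_b): 0.0, 2.4, 10.0, 17.3, 28.1, 24.0, 20.6, 17.6, 15.1, 12.9, 23.3, 14.1, 8.1, 0.0 L/s.
ΣQ_DR = 193.5 L/s.
With Δt = 1 h = 3600 s, V = ΣQ_DR · Δt = 193.5 × 3600 = 6.97 × 10^5 L.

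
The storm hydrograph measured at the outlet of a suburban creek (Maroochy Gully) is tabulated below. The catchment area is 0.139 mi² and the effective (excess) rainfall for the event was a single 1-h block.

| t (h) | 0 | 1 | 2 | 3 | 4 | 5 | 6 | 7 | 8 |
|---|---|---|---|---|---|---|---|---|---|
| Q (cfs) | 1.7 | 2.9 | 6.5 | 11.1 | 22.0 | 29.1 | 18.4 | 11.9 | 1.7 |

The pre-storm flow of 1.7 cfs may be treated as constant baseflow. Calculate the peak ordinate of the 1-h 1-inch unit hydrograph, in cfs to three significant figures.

U_p ≈ 27.3 cfs

Direct runoff: 0.0, 1.2, 4.8, 9.4, 20.3, 27.4, 16.7, 10.2, 0.0 cfs; ΣQ_DR = 90.00 cfs, peak = 27.4 cfs.
Runoff depth d = ΣQ_DR·Δt / A = 90.00 × 3600 / (0.139 mi²) = 1.003 in.
The 1-inch UH is the DRH scaled by (1 in)/d, so U_p = 27.4 × 1/1.003 = 27.3 cfs.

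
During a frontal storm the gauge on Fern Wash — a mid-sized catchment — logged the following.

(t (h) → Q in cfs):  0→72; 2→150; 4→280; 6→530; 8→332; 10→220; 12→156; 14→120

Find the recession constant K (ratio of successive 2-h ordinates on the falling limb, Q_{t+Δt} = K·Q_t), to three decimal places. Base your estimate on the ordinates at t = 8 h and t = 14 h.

K ≈ 0.712

Using the recession-limb readings at t = 8 h and t = 14 h: Q falls from 332 to 120 cfs over 3 intervals.
K = (Q₂/Q₁)^(1/3) = (120/332)^(1/3) = 0.712.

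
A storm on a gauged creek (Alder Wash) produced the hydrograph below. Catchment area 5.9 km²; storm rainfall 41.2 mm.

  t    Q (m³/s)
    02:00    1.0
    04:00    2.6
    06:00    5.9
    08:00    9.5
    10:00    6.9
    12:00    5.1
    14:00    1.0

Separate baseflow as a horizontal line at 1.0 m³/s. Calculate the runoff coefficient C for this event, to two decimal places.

C ≈ 0.74

ΣQ_DR = 25.00 m³/s; V = ΣQ_DR·Δt = 1.800 × 10^5 m³.
Runoff depth d = V / A = 30.51 mm.
C = d / P = 30.51 / 41.2 = 0.74.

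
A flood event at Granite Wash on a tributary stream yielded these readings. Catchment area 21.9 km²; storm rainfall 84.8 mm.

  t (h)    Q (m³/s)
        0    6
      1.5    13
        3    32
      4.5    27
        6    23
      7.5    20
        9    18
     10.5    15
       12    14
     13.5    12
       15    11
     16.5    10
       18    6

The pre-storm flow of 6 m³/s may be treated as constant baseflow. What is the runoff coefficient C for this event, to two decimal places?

C ≈ 0.38

ΣQ_DR = 129.0 m³/s; V = ΣQ_DR·Δt = 6.966 × 10^5 m³.
Runoff depth d = V / A = 31.81 mm.
C = d / P = 31.81 / 84.8 = 0.38.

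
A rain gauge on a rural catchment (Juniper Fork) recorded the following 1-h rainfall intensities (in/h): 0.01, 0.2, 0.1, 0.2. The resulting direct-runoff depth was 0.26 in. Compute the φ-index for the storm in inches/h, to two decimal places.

Only the 3 blocks with intensity above φ contribute runoff: 0.2, 0.1, 0.2 in/h.
Σ(I−φ)·Δt = d  ⇒  (0.2+0.1+0.2 − 3φ)·1 = 0.26
φ = (0.5000 − 0.26/1) / 3 = 0.08 in/h.

φ ≈ 0.08 in/h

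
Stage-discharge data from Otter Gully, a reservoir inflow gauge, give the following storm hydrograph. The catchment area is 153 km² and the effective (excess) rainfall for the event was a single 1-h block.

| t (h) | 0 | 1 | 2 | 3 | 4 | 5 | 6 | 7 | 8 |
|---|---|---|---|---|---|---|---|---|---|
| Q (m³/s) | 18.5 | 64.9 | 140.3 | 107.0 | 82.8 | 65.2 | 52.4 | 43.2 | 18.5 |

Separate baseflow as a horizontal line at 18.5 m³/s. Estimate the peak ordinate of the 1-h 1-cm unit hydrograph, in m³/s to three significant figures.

Direct runoff: 0.0, 46.4, 121.8, 88.5, 64.3, 46.7, 33.9, 24.7, 0.0 m³/s; ΣQ_DR = 426.3 m³/s, peak = 121.8 m³/s.
Runoff depth d = ΣQ_DR·Δt / A = 426.3 × 3600 / (153 km²) = 10.03 mm.
The 1-cm UH is the DRH scaled by (10 mm)/d, so U_p = 121.8 × 10/10.03 = 121 m³/s.

U_p ≈ 121 m³/s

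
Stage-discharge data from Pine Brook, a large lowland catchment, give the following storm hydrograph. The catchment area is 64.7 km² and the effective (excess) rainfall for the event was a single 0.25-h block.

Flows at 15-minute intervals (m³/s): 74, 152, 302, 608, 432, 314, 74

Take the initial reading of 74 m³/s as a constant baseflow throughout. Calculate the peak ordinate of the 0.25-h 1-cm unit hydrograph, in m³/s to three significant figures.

Direct runoff: 0.0, 78.0, 228.0, 534.0, 358.0, 240.0, 0.0 m³/s; ΣQ_DR = 1438 m³/s, peak = 534.0 m³/s.
Runoff depth d = ΣQ_DR·Δt / A = 1438 × 900 / (64.7 km²) = 20.00 mm.
The 1-cm UH is the DRH scaled by (10 mm)/d, so U_p = 534.0 × 10/20.00 = 267 m³/s.

U_p ≈ 267 m³/s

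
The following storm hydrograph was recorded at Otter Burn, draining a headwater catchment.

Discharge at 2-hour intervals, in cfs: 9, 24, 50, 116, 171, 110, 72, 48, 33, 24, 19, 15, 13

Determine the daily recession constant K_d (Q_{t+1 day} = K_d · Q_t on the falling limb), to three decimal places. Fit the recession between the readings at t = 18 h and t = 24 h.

K_d ≈ 0.086

Between t = 18 h and t = 24 h the flow falls from 24 to 13 cfs over 3×2 h = 6 h.
Per-interval ratio K = (13/24)^(1/3) = 0.8152; K_d = K^(24/2) = 0.086.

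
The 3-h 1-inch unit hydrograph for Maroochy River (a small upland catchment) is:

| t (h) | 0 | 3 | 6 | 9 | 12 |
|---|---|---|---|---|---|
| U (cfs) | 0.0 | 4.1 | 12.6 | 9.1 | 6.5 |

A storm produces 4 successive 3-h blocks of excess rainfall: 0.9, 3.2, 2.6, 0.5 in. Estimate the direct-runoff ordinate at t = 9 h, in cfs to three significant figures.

By discrete convolution, Q_j = Σ (P_i / 1 in) · U_{j−i}.
At t = 9 h (j=3): Q = (0.9/1)·9.1 + (3.2/1)·12.6 + (2.6/1)·4.1 + (0.5/1)·0.0 = 59.2 cfs.

Q ≈ 59.2 cfs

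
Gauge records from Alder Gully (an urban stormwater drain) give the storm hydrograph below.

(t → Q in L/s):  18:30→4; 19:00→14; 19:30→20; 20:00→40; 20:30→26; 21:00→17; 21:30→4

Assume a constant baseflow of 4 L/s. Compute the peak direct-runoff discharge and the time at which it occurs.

Subtracting baseflow gives direct-runoff ordinates: 0.0, 10.0, 16.0, 36.0, 22.0, 13.0, 0.0 L/s.
The maximum is 36.0 L/s, occurring at the reading for t = 20:00.

Q_p = 36.0 L/s at t = 20:00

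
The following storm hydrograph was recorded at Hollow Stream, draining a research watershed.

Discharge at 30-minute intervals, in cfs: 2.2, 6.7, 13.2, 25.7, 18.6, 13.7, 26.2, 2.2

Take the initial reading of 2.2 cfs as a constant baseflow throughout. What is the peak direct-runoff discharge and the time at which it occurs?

Subtracting baseflow gives direct-runoff ordinates: 0.0, 4.5, 11.0, 23.5, 16.4, 11.5, 24.0, 0.0 cfs.
The maximum is 24.0 cfs, occurring at the reading for t = 3 h.

Q_p = 24.0 cfs at t = 3 h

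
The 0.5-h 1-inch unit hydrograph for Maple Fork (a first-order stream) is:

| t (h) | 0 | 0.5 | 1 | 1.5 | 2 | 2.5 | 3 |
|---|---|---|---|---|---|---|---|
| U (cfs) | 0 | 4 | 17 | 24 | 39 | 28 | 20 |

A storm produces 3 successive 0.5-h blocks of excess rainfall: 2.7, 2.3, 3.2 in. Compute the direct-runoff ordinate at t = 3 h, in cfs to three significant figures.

By discrete convolution, Q_j = Σ (P_i / 1 in) · U_{j−i}.
At t = 3 h (j=6): Q = (2.7/1)·20 + (2.3/1)·28 + (3.2/1)·39 = 243 cfs.

Q ≈ 243 cfs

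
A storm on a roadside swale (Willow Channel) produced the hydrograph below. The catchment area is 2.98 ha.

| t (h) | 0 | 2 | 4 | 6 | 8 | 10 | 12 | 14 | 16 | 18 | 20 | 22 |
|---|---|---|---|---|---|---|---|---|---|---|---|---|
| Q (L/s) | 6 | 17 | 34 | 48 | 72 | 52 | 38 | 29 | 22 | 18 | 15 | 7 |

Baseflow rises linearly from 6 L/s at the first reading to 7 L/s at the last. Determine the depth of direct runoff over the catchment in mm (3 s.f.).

Direct runoff: 0.00, 10.91, 27.82, 41.73, 65.64, 45.55, 31.45, 22.36, 15.27, 11.18, 8.09, 0.00 L/s; ΣQ_DR = 280.0 L/s.
V = ΣQ_DR · Δt = 280.0 × 7200 s = 2.016 × 10^6 L.
Over A = 2.98 ha, depth = V / A = 67.7 mm.

d ≈ 67.7 mm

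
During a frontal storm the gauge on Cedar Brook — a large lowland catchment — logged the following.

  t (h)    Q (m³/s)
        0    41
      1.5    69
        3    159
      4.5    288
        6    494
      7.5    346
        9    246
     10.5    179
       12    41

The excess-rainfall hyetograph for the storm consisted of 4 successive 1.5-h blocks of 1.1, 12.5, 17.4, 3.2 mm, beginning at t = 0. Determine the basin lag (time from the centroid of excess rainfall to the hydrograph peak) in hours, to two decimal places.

Centroid of excess rainfall: t_c = Σ P_i·t̄_i / ΣP_i = 3.2456 h (block centres at 0.75, 2.25, 3.75, 5.25 h).
Hydrograph peak occurs at t = 6 h, so basin lag t_L = 6 − 3.2456 = 2.75 h.

t_L ≈ 2.75 h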